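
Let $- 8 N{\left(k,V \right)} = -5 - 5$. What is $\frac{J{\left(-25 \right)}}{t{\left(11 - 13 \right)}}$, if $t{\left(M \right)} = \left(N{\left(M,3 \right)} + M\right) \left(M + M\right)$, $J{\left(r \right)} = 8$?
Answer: $\frac{8}{3} \approx 2.6667$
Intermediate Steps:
$N{\left(k,V \right)} = \frac{5}{4}$ ($N{\left(k,V \right)} = - \frac{-5 - 5}{8} = \left(- \frac{1}{8}\right) \left(-10\right) = \frac{5}{4}$)
$t{\left(M \right)} = 2 M \left(\frac{5}{4} + M\right)$ ($t{\left(M \right)} = \left(\frac{5}{4} + M\right) \left(M + M\right) = \left(\frac{5}{4} + M\right) 2 M = 2 M \left(\frac{5}{4} + M\right)$)
$\frac{J{\left(-25 \right)}}{t{\left(11 - 13 \right)}} = \frac{8}{\frac{1}{2} \left(11 - 13\right) \left(5 + 4 \left(11 - 13\right)\right)} = \frac{8}{\frac{1}{2} \left(-2\right) \left(5 + 4 \left(-2\right)\right)} = \frac{8}{\frac{1}{2} \left(-2\right) \left(5 - 8\right)} = \frac{8}{\frac{1}{2} \left(-2\right) \left(-3\right)} = \frac{8}{3}$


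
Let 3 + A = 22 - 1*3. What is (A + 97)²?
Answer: 12769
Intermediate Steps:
A = 16 (A = -3 + (22 - 1*3) = -3 + (22 - 3) = -3 + 19 = 16)
(A + 97)² = (16 + 97)² = 113² = 12769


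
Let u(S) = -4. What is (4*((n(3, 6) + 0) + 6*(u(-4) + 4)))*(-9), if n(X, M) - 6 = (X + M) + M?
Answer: -756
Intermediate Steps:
n(X, M) = 6 + X + 2*M (n(X, M) = 6 + ((X + M) + M) = 6 + ((M + X) + M) = 6 + (X + 2*M) = 6 + X + 2*M)
(4*((n(3, 6) + 0) + 6*(u(-4) + 4)))*(-9) = (4*(((6 + 3 + 2*6) + 0) + 6*(-4 + 4)))*(-9) = (4*(((6 + 3 + 12) + 0) + 6*0))*(-9) = (4*((21 + 0) + 0))*(-9) = (4*(21 + 0))*(-9) = (4*21)*(-9) = 84*(-9) = -756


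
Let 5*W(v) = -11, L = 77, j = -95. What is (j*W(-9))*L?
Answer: 16093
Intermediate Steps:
W(v) = -11/5 (W(v) = (⅕)*(-11) = -11/5)
(j*W(-9))*L = -95*(-11/5)*77 = 209*77 = 16093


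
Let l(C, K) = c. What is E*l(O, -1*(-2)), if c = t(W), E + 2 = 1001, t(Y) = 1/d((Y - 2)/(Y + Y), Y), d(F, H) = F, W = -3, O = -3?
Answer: 5994/5 ≈ 1198.8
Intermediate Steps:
t(Y) = 2*Y/(-2 + Y) (t(Y) = 1/((Y - 2)/(Y + Y)) = 1/((-2 + Y)/((2*Y))) = 1/((-2 + Y)*(1/(2*Y))) = 1/((-2 + Y)/(2*Y)) = 2*Y/(-2 + Y))
E = 999 (E = -2 + 1001 = 999)
c = 6/5 (c = 2*(-3)/(-2 - 3) = 2*(-3)/(-5) = 2*(-3)*(-1/5) = 6/5 ≈ 1.2000)
l(C, K) = 6/5
E*l(O, -1*(-2)) = 999*(6/5) = 5994/5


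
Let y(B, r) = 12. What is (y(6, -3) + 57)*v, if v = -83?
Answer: -5727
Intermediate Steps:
(y(6, -3) + 57)*v = (12 + 57)*(-83) = 69*(-83) = -5727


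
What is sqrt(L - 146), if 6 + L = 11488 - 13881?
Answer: I*sqrt(2545) ≈ 50.448*I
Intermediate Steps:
L = -2399 (L = -6 + (11488 - 13881) = -6 - 2393 = -2399)
sqrt(L - 146) = sqrt(-2399 - 146) = sqrt(-2545) = I*sqrt(2545)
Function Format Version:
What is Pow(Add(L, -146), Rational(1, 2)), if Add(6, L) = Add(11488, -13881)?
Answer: Mul(I, Pow(2545, Rational(1, 2))) ≈ Mul(50.448, I)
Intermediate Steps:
L = -2399 (L = Add(-6, Add(11488, -13881)) = Add(-6, -2393) = -2399)
Pow(Add(L, -146), Rational(1, 2)) = Pow(Add(-2399, -146), Rational(1, 2)) = Pow(-2545, Rational(1, 2)) = Mul(I, Pow(2545, Rational(1, 2)))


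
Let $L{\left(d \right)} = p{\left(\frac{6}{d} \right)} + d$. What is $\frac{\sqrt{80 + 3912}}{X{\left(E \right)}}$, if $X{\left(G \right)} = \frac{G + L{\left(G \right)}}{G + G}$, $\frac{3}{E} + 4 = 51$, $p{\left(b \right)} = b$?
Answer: $\frac{3 \sqrt{998}}{1106} \approx 0.08569$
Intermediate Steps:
$E = \frac{3}{47}$ ($E = \frac{3}{-4 + 51} = \frac{3}{47} \approx 0.06383$)
$L{\left(d \right)} = d + \frac{6}{d}$ ($L{\left(d \right)} = \frac{6}{d} + d = d + \frac{6}{d}$)
$X{\left(G \right)} = \frac{2 G + \frac{6}{G}}{2 G}$ ($X{\left(G \right)} = \frac{G + \left(G + \frac{6}{G}\right)}{G + G} = \frac{2 G + \frac{6}{G}}{2 G}$)
$\frac{\sqrt{80 + 3912}}{X{\left(E \right)}} = \frac{\sqrt{80 + 3912}}{1 + \frac{3}{\frac{9}{2209}}} = \frac{\sqrt{3992}}{1 + 3 \cdot \frac{2209}{9}} = \frac{2 \sqrt{998}}{1 + \frac{2209}{3}} = \frac{2 \sqrt{998}}{\frac{2212}{3}} = 2 \sqrt{998} \cdot \frac{3}{2212} = \frac{3 \sqrt{998}}{1106}$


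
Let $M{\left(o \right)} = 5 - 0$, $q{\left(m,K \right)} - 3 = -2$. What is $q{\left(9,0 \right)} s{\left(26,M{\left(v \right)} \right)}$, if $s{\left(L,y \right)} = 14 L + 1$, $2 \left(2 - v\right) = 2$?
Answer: $365$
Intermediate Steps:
$v = 1$ ($v = 2 - 1 = 1$)
$q{\left(m,K \right)} = 1$ ($q{\left(m,K \right)} = 3 - 2 = 1$)
$M{\left(o \right)} = 5$ ($M{\left(o \right)} = 5 + 0 = 5$)
$s{\left(L,y \right)} = 1 + 14 L$
$q{\left(9,0 \right)} s{\left(26,M{\left(v \right)} \right)} = 1 \left(1 + 14 \cdot 26\right) = 1 \left(1 + 364\right) = 1 \cdot 365 = 365$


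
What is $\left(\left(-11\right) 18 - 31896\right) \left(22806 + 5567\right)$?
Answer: $-910603062$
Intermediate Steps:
$\left(\left(-11\right) 18 - 31896\right) \left(22806 + 5567\right) = \left(-198 - 31896\right) 28373 = \left(-32094\right) 28373 = -910603062$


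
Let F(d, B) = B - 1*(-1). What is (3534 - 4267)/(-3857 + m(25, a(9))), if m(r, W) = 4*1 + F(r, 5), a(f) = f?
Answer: 733/3847 ≈ 0.19054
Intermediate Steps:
F(d, B) = 1 + B (F(d, B) = B + 1 = 1 + B)
m(r, W) = 10 (m(r, W) = 4*1 + (1 + 5) = 4 + 6 = 10)
(3534 - 4267)/(-3857 + m(25, a(9))) = (3534 - 4267)/(-3857 + 10) = -733/(-3847) = -733*(-1/3847) = 733/3847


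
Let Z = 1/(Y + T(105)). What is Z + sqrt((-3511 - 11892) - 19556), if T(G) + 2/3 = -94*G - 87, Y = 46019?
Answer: 3/108184 + I*sqrt(34959) ≈ 2.7731e-5 + 186.97*I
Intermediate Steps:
T(G) = -263/3 - 94*G (T(G) = -2/3 + (-94*G - 87) = -2/3 + (-87 - 94*G) = -263/3 - 94*G)
Z = 3/108184 (Z = 1/(46019 + (-263/3 - 94*105)) = 1/(46019 + (-263/3 - 9870)) = 1/(46019 - 29873/3) = 1/(108184/3) = 3/108184 ≈ 2.7731e-5)
Z + sqrt((-3511 - 11892) - 19556) = 3/108184 + sqrt((-3511 - 11892) - 19556) = 3/108184 + sqrt(-15403 - 19556) = 3/108184 + sqrt(-34959) = 3/108184 + I*sqrt(34959)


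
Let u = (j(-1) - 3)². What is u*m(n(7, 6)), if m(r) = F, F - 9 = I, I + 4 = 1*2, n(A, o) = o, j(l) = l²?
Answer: 28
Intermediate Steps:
I = -2 (I = -4 + 1*2 = -4 + 2 = -2)
F = 7 (F = 9 - 2 = 7)
m(r) = 7
u = 4 (u = ((-1)² - 3)² = (1 - 3)² = (-2)² = 4)
u*m(n(7, 6)) = 4*7 = 28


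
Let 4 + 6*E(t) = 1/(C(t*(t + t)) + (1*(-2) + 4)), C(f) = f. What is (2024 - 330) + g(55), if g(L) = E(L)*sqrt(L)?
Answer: 1694 - 8069*sqrt(55)/12104 ≈ 1689.1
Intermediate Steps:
E(t) = -2/3 + 1/(6*(2 + 2*t**2)) (E(t) = -2/3 + 1/(6*(t*(t + t) + (1*(-2) + 4))) = -2/3 + 1/(6*(t*(2*t) + (-2 + 4))) = -2/3 + 1/(6*(2*t**2 + 2)) = -2/3 + 1/(6*(2 + 2*t**2)))
g(L) = sqrt(L)*(-7 - 8*L**2)/(12*(1 + L**2)) (g(L) = ((-7 - 8*L**2)/(12*(1 + L**2)))*sqrt(L) = sqrt(L)*(-7 - 8*L**2)/(12*(1 + L**2)))
(2024 - 330) + g(55) = (2024 - 330) + sqrt(55)*(-7 - 8*55**2)/(12*(1 + 55**2)) = 1694 + sqrt(55)*(-7 - 8*3025)/(12*(1 + 3025)) = 1694 + (1/12)*sqrt(55)*(-7 - 24200)/3026 = 1694 + (1/12)*sqrt(55)*(1/3026)*(-24207) = 1694 - 8069*sqrt(55)/12104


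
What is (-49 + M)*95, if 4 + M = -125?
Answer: -16910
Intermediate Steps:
M = -129 (M = -4 - 125 = -129)
(-49 + M)*95 = (-49 - 129)*95 = -178*95 = -16910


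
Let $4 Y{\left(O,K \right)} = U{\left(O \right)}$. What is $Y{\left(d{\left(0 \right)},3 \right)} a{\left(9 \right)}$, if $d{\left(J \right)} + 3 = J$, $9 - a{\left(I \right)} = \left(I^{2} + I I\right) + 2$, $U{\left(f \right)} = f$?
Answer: $\frac{465}{4} \approx 116.25$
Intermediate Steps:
$a{\left(I \right)} = 7 - 2 I^{2}$ ($a{\left(I \right)} = 9 - \left(\left(I^{2} + I I\right) + 2\right) = 9 - \left(\left(I^{2} + I^{2}\right) + 2\right) = 9 - \left(2 I^{2} + 2\right) = 9 - \left(2 + 2 I^{2}\right) = 7 - 2 I^{2}$)
$d{\left(J \right)} = -3 + J$
$Y{\left(O,K \right)} = \frac{O}{4}$
$Y{\left(d{\left(0 \right)},3 \right)} a{\left(9 \right)} = \frac{-3 + 0}{4} \left(7 - 2 \cdot 9^{2}\right) = \frac{1}{4} \left(-3\right) \left(7 - 162\right) = - \frac{3 \left(7 - 162\right)}{4} = \left(- \frac{3}{4}\right) \left(-155\right) = \frac{465}{4}$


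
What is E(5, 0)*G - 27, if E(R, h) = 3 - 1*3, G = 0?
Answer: -27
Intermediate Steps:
E(R, h) = 0 (E(R, h) = 3 - 3 = 0)
E(5, 0)*G - 27 = 0*0 - 27 = 0 - 27 = -27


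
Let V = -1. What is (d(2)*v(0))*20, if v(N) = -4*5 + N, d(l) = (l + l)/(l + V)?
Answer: -1600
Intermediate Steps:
d(l) = 2*l/(-1 + l) (d(l) = (l + l)/(l - 1) = (2*l)/(-1 + l) = 2*l/(-1 + l))
v(N) = -20 + N
(d(2)*v(0))*20 = ((2*2/(-1 + 2))*(-20 + 0))*20 = ((2*2/1)*(-20))*20 = ((2*2*1)*(-20))*20 = (4*(-20))*20 = -80*20 = -1600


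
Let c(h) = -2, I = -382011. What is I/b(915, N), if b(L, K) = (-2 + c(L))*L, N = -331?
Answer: 127337/1220 ≈ 104.37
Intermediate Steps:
b(L, K) = -4*L (b(L, K) = (-2 - 2)*L = -4*L)
I/b(915, N) = -382011/((-4*915)) = -382011/(-3660) = -382011*(-1/3660) = 127337/1220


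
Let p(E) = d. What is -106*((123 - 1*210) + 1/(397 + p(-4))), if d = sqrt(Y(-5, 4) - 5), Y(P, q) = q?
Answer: 726718669/78805 + 53*I/78805 ≈ 9221.7 + 0.00067255*I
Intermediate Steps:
d = I (d = sqrt(4 - 5) = sqrt(-1) = I ≈ 1.0*I)
p(E) = I
-106*((123 - 1*210) + 1/(397 + p(-4))) = -106*((123 - 1*210) + 1/(397 + I)) = -106*((123 - 210) + (397 - I)/157610) = -106*(-87 + (397 - I)/157610) = 9222 - 53*(397 - I)/78805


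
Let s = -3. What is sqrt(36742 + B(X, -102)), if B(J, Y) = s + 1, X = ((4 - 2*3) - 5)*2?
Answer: 2*sqrt(9185) ≈ 191.68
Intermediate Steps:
X = -14 (X = ((4 - 6) - 5)*2 = (-2 - 5)*2 = -7*2 = -14)
B(J, Y) = -2 (B(J, Y) = -3 + 1 = -2)
sqrt(36742 + B(X, -102)) = sqrt(36742 - 2) = sqrt(36740) = 2*sqrt(9185)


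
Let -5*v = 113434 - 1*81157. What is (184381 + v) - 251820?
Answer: -369472/5 ≈ -73894.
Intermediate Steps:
v = -32277/5 (v = -(113434 - 1*81157)/5 = -(113434 - 81157)/5 = -⅕*32277 = -32277/5 ≈ -6455.4)
(184381 + v) - 251820 = (184381 - 32277/5) - 251820 = 889628/5 - 251820 = -369472/5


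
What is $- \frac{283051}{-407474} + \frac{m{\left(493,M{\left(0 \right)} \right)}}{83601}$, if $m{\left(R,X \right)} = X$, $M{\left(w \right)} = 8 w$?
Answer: $\frac{283051}{407474} \approx 0.69465$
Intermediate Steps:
$- \frac{283051}{-407474} + \frac{m{\left(493,M{\left(0 \right)} \right)}}{83601} = - \frac{283051}{-407474} + \frac{8 \cdot 0}{83601} = \left(-283051\right) \left(- \frac{1}{407474}\right) + 0 \cdot \frac{1}{83601} = \frac{283051}{407474} + 0 = \frac{283051}{407474}$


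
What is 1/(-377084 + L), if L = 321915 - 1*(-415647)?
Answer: 1/360478 ≈ 2.7741e-6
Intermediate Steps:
L = 737562 (L = 321915 + 415647 = 737562)
1/(-377084 + L) = 1/(-377084 + 737562) = 1/360478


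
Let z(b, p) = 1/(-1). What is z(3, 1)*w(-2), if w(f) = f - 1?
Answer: 3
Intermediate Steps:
w(f) = -1 + f
z(b, p) = -1
z(3, 1)*w(-2) = -(-1 - 2) = -1*(-3) = 3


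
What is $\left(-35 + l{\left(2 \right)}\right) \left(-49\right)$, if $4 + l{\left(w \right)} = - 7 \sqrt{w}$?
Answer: $1911 + 343 \sqrt{2} \approx 2396.1$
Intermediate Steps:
$l{\left(w \right)} = -4 - 7 \sqrt{w}$
$\left(-35 + l{\left(2 \right)}\right) \left(-49\right) = \left(-35 - \left(4 + 7 \sqrt{2}\right)\right) \left(-49\right) = \left(-39 - 7 \sqrt{2}\right) \left(-49\right) = 1911 + 343 \sqrt{2}$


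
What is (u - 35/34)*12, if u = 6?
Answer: 1014/17 ≈ 59.647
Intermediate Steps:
(u - 35/34)*12 = (6 - 35/34)*12 = (169/34)*12 = 1014/17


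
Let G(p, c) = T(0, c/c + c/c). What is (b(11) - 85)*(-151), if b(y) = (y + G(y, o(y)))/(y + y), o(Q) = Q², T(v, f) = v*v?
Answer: 25519/2 ≈ 12760.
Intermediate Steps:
T(v, f) = v²
G(p, c) = 0 (G(p, c) = 0² = 0)
b(y) = ½ (b(y) = (y + 0)/(y + y) = y/((2*y)) = y*(1/(2*y)) = ½)
(b(11) - 85)*(-151) = (½ - 85)*(-151) = -169/2*(-151) = 25519/2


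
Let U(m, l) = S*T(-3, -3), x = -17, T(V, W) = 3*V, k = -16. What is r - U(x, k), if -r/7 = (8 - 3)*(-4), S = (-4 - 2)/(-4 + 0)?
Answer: 307/2 ≈ 153.50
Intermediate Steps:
S = 3/2 (S = -6/(-4) = -6*(-1/4) = 3/2 ≈ 1.5000)
U(m, l) = -27/2 (U(m, l) = 3*(3*(-3))/2 = (3/2)*(-9) = -27/2)
r = 140 (r = -7*(8 - 3)*(-4) = -35*(-4) = -7*(-20) = 140)
r - U(x, k) = 140 - 1*(-27/2) = 140 + 27/2 = 307/2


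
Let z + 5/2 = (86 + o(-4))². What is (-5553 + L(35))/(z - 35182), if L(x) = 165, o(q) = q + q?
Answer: 10776/58201 ≈ 0.18515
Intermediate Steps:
o(q) = 2*q
z = 12163/2 (z = -5/2 + (86 + 2*(-4))² = -5/2 + (86 - 8)² = -5/2 + 78² = -5/2 + 6084 = 12163/2 ≈ 6081.5)
(-5553 + L(35))/(z - 35182) = (-5553 + 165)/(12163/2 - 35182) = -5388/(-58201/2) = -5388*(-2/58201) = 10776/58201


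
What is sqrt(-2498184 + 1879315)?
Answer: I*sqrt(618869) ≈ 786.68*I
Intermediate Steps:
sqrt(-2498184 + 1879315) = sqrt(-618869) = I*sqrt(618869)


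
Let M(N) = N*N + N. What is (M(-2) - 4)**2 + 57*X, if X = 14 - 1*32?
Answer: -1022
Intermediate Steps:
X = -18 (X = 14 - 32 = -18)
M(N) = N + N**2 (M(N) = N**2 + N = N + N**2)
(M(-2) - 4)**2 + 57*X = (-2*(1 - 2) - 4)**2 + 57*(-18) = (-2*(-1) - 4)**2 - 1026 = (2 - 4)**2 - 1026 = (-2)**2 - 1026 = 4 - 1026 = -1022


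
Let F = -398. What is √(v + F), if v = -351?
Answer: I*√749 ≈ 27.368*I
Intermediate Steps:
√(v + F) = √(-351 - 398) = √(-749) = I*√749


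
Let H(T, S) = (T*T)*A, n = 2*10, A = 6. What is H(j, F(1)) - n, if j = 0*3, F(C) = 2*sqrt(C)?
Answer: -20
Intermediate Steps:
j = 0
n = 20
H(T, S) = 6*T**2 (H(T, S) = (T*T)*6 = T**2*6 = 6*T**2)
H(j, F(1)) - n = 6*0**2 - 1*20 = 6*0 - 20 = 0 - 20 = -20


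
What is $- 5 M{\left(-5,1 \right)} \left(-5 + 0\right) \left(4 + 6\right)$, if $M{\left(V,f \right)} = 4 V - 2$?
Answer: $-5500$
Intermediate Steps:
$M{\left(V,f \right)} = -2 + 4 V$
$- 5 M{\left(-5,1 \right)} \left(-5 + 0\right) \left(4 + 6\right) = - 5 \left(-2 + 4 \left(-5\right)\right) \left(-5 + 0\right) \left(4 + 6\right) = - 5 \left(-2 - 20\right) \left(\left(-5\right) 10\right) = \left(-5\right) \left(-22\right) \left(-50\right) = 110 \left(-50\right) = -5500$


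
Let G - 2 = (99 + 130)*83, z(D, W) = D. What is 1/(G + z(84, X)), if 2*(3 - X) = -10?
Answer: 1/19093 ≈ 5.2375e-5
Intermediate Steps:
X = 8 (X = 3 - ½*(-10) = 3 + 5 = 8)
G = 19009 (G = 2 + (99 + 130)*83 = 2 + 229*83 = 2 + 19007 = 19009)
1/(G + z(84, X)) = 1/(19009 + 84) = 1/19093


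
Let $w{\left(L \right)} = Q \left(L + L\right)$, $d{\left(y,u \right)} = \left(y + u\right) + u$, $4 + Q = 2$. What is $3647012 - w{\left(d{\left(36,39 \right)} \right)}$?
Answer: $3647468$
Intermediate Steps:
$Q = -2$ ($Q = -4 + 2 = -2$)
$d{\left(y,u \right)} = y + 2 u$ ($d{\left(y,u \right)} = \left(u + y\right) + u = y + 2 u$)
$w{\left(L \right)} = - 4 L$ ($w{\left(L \right)} = - 2 \left(L + L\right) = - 2 \cdot 2 L = - 4 L$)
$3647012 - w{\left(d{\left(36,39 \right)} \right)} = 3647012 - - 4 \left(36 + 2 \cdot 39\right) = 3647012 - - 4 \left(36 + 78\right) = 3647012 - \left(-4\right) 114 = 3647012 - -456 = 3647012 + 456 = 3647468$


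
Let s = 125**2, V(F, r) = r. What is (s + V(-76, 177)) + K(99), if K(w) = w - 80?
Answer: 15821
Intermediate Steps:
K(w) = -80 + w
s = 15625
(s + V(-76, 177)) + K(99) = (15625 + 177) + (-80 + 99) = 15802 + 19 = 15821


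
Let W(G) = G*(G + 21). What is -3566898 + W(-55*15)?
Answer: -2903598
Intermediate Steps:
W(G) = G*(21 + G)
-3566898 + W(-55*15) = -3566898 + (-55*15)*(21 - 55*15) = -3566898 - 825*(21 - 825) = -3566898 - 825*(-804) = -3566898 + 663300 = -2903598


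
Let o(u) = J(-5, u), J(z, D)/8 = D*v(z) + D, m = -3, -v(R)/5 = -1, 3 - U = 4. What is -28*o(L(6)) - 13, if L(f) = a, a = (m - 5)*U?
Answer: -10765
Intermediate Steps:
U = -1 (U = 3 - 1*4 = 3 - 4 = -1)
v(R) = 5 (v(R) = -5*(-1) = 5)
a = 8 (a = (-3 - 5)*(-1) = -8*(-1) = 8)
L(f) = 8
J(z, D) = 48*D (J(z, D) = 8*(D*5 + D) = 8*(5*D + D) = 8*(6*D) = 48*D)
o(u) = 48*u
-28*o(L(6)) - 13 = -1344*8 - 13 = -28*384 - 13 = -10752 - 13 = -10765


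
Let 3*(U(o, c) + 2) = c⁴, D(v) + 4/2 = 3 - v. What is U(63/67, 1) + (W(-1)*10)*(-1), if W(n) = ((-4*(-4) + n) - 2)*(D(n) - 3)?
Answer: 385/3 ≈ 128.33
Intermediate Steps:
D(v) = 1 - v (D(v) = -2 + (3 - v) = 1 - v)
U(o, c) = -2 + c⁴/3
W(n) = (-2 - n)*(14 + n) (W(n) = ((-4*(-4) + n) - 2)*((1 - n) - 3) = ((16 + n) - 2)*(-2 - n) = (14 + n)*(-2 - n) = (-2 - n)*(14 + n))
U(63/67, 1) + (W(-1)*10)*(-1) = (-2 + (⅓)*1⁴) + ((-28 - 1*(-1)² - 16*(-1))*10)*(-1) = (-2 + (⅓)*1) + ((-28 - 1*1 + 16)*10)*(-1) = (-2 + ⅓) + ((-28 - 1 + 16)*10)*(-1) = -5/3 - 13*10*(-1) = -5/3 - 130*(-1) = -5/3 + 130 = 385/3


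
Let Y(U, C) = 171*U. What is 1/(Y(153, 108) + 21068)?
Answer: 1/47231 ≈ 2.1173e-5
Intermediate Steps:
1/(Y(153, 108) + 21068) = 1/(171*153 + 21068) = 1/(26163 + 21068) = 1/47231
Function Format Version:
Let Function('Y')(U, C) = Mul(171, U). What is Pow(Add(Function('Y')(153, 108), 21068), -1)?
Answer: Rational(1, 47231) ≈ 2.1173e-5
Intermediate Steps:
Pow(Add(Function('Y')(153, 108), 21068), -1) = Pow(Add(Mul(171, 153), 21068), -1) = Pow(Add(26163, 21068), -1) = Pow(47231, -1) = Rational(1, 47231)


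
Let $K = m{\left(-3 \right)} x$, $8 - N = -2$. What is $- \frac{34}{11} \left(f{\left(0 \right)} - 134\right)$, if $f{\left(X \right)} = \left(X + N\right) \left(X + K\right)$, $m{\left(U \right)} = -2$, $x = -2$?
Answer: $\frac{3196}{11} \approx 290.55$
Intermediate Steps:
$N = 10$ ($N = 8 - -2 = 8 + 2 = 10$)
$K = 4$ ($K = \left(-2\right) \left(-2\right) = 4$)
$f{\left(X \right)} = \left(4 + X\right) \left(10 + X\right)$ ($f{\left(X \right)} = \left(X + 10\right) \left(X + 4\right) = \left(10 + X\right) \left(4 + X\right) = \left(4 + X\right) \left(10 + X\right)$)
$- \frac{34}{11} \left(f{\left(0 \right)} - 134\right) = - \frac{34}{11} \left(\left(40 + 0^{2} + 14 \cdot 0\right) - 134\right) = \left(-34\right) \frac{1}{11} \left(\left(40 + 0 + 0\right) - 134\right) = - \frac{34 \left(40 - 134\right)}{11} = \left(- \frac{34}{11}\right) \left(-94\right) = \frac{3196}{11}$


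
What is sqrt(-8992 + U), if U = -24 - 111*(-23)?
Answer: I*sqrt(6463) ≈ 80.393*I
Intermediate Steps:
U = 2529 (U = -24 + 2553 = 2529)
sqrt(-8992 + U) = sqrt(-8992 + 2529) = sqrt(-6463) = I*sqrt(6463)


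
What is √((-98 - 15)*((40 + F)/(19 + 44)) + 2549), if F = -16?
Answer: 5*√44205/21 ≈ 50.060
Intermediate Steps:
√((-98 - 15)*((40 + F)/(19 + 44)) + 2549) = √((-98 - 15)*((40 - 16)/(19 + 44)) + 2549) = √(-2712/63 + 2549) = √(-113*8/21 + 2549) = √(-904/21 + 2549) = √(52625/21) = 5*√44205/21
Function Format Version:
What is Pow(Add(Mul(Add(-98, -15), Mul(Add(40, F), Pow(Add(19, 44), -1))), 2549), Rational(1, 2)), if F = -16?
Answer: Mul(Rational(5, 21), Pow(44205, Rational(1, 2))) ≈ 50.060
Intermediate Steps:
Pow(Add(Mul(Add(-98, -15), Mul(Add(40, F), Pow(Add(19, 44), -1))), 2549), Rational(1, 2)) = Pow(Add(Mul(Add(-98, -15), Mul(Add(40, -16), Pow(Add(19, 44), -1))), 2549), Rational(1, 2)) = Pow(Add(Mul(-113, Mul(24, Pow(63, -1))), 2549), Rational(1, 2)) = Pow(Add(Mul(-113, Mul(24, Rational(1, 63))), 2549), Rational(1, 2)) = Pow(Add(Mul(-113, Rational(8, 21)), 2549), Rational(1, 2)) = Pow(Add(Rational(-904, 21), 2549), Rational(1, 2)) = Pow(Rational(52625, 21), Rational(1, 2)) = Mul(Rational(5, 21), Pow(44205, Rational(1, 2)))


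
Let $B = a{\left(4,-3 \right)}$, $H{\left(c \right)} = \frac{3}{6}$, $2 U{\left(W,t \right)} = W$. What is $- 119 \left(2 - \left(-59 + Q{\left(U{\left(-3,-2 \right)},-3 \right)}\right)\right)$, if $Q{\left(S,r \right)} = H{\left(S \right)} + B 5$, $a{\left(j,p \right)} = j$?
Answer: $- \frac{9639}{2} \approx -4819.5$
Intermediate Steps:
$U{\left(W,t \right)} = \frac{W}{2}$
$H{\left(c \right)} = \frac{1}{2}$ ($H{\left(c \right)} = 3 \cdot \frac{1}{6} = \frac{1}{2}$)
$B = 4$
$Q{\left(S,r \right)} = \frac{41}{2}$ ($Q{\left(S,r \right)} = \frac{1}{2} + 4 \cdot 5 = \frac{1}{2} + 20 = \frac{41}{2}$)
$- 119 \left(2 - \left(-59 + Q{\left(U{\left(-3,-2 \right)},-3 \right)}\right)\right) = - 119 \left(2 + \left(59 - \frac{41}{2}\right)\right) = - 119 \left(2 + \frac{77}{2}\right) = \left(-119\right) \frac{81}{2} = - \frac{9639}{2}$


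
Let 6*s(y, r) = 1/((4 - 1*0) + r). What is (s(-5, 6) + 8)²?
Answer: 231361/3600 ≈ 64.267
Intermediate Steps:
s(y, r) = 1/(6*(4 + r)) (s(y, r) = 1/(6*((4 - 1*0) + r)) = 1/(6*((4 + 0) + r)) = 1/(6*(4 + r)))
(s(-5, 6) + 8)² = (1/(6*(4 + 6)) + 8)² = ((⅙)/10 + 8)² = ((⅙)*(⅒) + 8)² = (1/60 + 8)² = (481/60)² = 231361/3600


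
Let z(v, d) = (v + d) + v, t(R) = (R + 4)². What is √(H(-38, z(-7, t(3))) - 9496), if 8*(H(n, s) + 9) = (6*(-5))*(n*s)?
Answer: I*√18070/2 ≈ 67.212*I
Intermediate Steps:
t(R) = (4 + R)²
z(v, d) = d + 2*v (z(v, d) = (d + v) + v = d + 2*v)
H(n, s) = -9 - 15*n*s/4 (H(n, s) = -9 + ((6*(-5))*(n*s))/8 = -9 + (-30*n*s)/8 = -9 - 15*n*s/4)
√(H(-38, z(-7, t(3))) - 9496) = √((-9 - 15/4*(-38)*((4 + 3)² + 2*(-7))) - 9496) = √((-9 - 15/4*(-38)*(7² - 14)) - 9496) = √((-9 - 15/4*(-38)*(49 - 14)) - 9496) = √((-9 - 15/4*(-38)*35) - 9496) = √((-9 + 9975/2) - 9496) = √(9957/2 - 9496) = √(-9035/2) = I*√18070/2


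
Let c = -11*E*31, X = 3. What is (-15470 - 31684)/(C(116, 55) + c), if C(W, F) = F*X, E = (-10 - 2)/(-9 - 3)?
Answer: 23577/88 ≈ 267.92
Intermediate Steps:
E = 1 (E = -12/(-12) = -12*(-1/12) = 1)
c = -341 (c = -11*1*31 = -11*31 = -341)
C(W, F) = 3*F (C(W, F) = F*3 = 3*F)
(-15470 - 31684)/(C(116, 55) + c) = (-15470 - 31684)/(3*55 - 341) = -47154/(165 - 341) = -47154/(-176) = -47154*(-1/176) = 23577/88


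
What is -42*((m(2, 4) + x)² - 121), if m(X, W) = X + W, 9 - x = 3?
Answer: -966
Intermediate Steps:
x = 6 (x = 9 - 1*3 = 9 - 3 = 6)
m(X, W) = W + X
-42*((m(2, 4) + x)² - 121) = -42*(((4 + 2) + 6)² - 121) = -42*((6 + 6)² - 121) = -42*(12² - 121) = -42*(144 - 121) = -42*23 = -966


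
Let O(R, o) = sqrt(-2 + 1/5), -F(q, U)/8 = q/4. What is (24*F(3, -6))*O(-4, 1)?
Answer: -432*I*sqrt(5)/5 ≈ -193.2*I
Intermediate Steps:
F(q, U) = -2*q (F(q, U) = -8*q/4 = -2*q)
O(R, o) = 3*I*sqrt(5)/5 (O(R, o) = sqrt(-2 + 1/5) = sqrt(-9/5) = 3*I*sqrt(5)/5)
(24*F(3, -6))*O(-4, 1) = (24*(-2*3))*(3*I*sqrt(5)/5) = (24*(-6))*(3*I*sqrt(5)/5) = -432*I*sqrt(5)/5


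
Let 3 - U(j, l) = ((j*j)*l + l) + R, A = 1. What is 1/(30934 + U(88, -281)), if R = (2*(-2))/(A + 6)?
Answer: 7/15450978 ≈ 4.5305e-7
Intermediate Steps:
R = -4/7 (R = (2*(-2))/(1 + 6) = -4/7 ≈ -0.57143)
U(j, l) = 25/7 - l - l*j² (U(j, l) = 3 - (((j*j)*l + l) - 4/7) = 3 - ((j²*l + l) - 4/7) = 3 - ((l*j² + l) - 4/7) = 3 - ((l + l*j²) - 4/7) = 3 - (-4/7 + l + l*j²) = 3 + (4/7 - l - l*j²) = 25/7 - l - l*j²)
1/(30934 + U(88, -281)) = 1/(30934 + (25/7 - 1*(-281) - 1*(-281)*88²)) = 1/(30934 + (25/7 + 281 - 1*(-281)*7744)) = 1/(30934 + (25/7 + 281 + 2176064)) = 1/(30934 + 15234440/7) = 1/(15450978/7) = 7/15450978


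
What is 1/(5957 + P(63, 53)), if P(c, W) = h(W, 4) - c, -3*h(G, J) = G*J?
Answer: 3/17470 ≈ 0.00017172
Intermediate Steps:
h(G, J) = -G*J/3
P(c, W) = -c - 4*W/3 (P(c, W) = -⅓*W*4 - c = -4*W/3 - c = -c - 4*W/3)
1/(5957 + P(63, 53)) = 1/(5957 + (-1*63 - 4/3*53)) = 1/(5957 + (-63 - 212/3)) = 1/(5957 - 401/3) = 1/(17470/3) = 3/17470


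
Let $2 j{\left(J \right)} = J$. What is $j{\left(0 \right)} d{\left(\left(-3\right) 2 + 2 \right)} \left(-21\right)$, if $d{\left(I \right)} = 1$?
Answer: $0$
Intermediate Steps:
$j{\left(J \right)} = \frac{J}{2}$
$j{\left(0 \right)} d{\left(\left(-3\right) 2 + 2 \right)} \left(-21\right) = \frac{1}{2} \cdot 0 \cdot 1 \left(-21\right) = 0 \cdot 1 \left(-21\right) = 0 \left(-21\right) = 0$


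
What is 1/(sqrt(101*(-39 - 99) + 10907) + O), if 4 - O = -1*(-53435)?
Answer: -7633/407839256 - I*sqrt(3031)/2854874792 ≈ -1.8716e-5 - 1.9284e-8*I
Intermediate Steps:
O = -53431 (O = 4 - (-1)*(-53435) = 4 - 1*53435 = 4 - 53435 = -53431)
1/(sqrt(101*(-39 - 99) + 10907) + O) = 1/(sqrt(101*(-39 - 99) + 10907) - 53431) = 1/(sqrt(101*(-138) + 10907) - 53431) = 1/(sqrt(-13938 + 10907) - 53431) = 1/(sqrt(-3031) - 53431) = 1/(I*sqrt(3031) - 53431) = 1/(-53431 + I*sqrt(3031))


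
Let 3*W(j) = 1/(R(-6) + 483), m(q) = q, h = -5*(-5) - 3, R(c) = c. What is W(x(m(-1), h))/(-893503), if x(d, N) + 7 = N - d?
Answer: -1/1278602793 ≈ -7.8210e-10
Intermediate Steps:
h = 22 (h = 25 - 3 = 22)
x(d, N) = -7 + N - d (x(d, N) = -7 + (N - d) = -7 + N - d)
W(j) = 1/1431 (W(j) = 1/(3*(-6 + 483)) = (⅓)/477 = (⅓)*(1/477) = 1/1431)
W(x(m(-1), h))/(-893503) = (1/1431)/(-893503) = (1/1431)*(-1/893503) = -1/1278602793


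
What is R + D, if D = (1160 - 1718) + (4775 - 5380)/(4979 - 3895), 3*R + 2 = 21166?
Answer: 21125345/3252 ≈ 6496.1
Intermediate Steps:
R = 21164/3 (R = -⅔ + (⅓)*21166 = -⅔ + 21166/3 = 21164/3 ≈ 7054.7)
D = -605477/1084 (D = -558 - 605/1084 = -605477/1084 ≈ -558.56)
R + D = 21164/3 - 605477/1084 = 21125345/3252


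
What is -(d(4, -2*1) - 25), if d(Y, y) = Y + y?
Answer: 23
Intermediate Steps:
-(d(4, -2*1) - 25) = -((4 - 2*1) - 25) = -((4 - 2) - 25) = -(2 - 25) = -1*(-23) = 23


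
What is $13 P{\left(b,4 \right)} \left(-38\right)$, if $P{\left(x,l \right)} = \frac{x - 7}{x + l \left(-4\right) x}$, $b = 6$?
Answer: $- \frac{247}{45} \approx -5.4889$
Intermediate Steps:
$P{\left(x,l \right)} = \frac{-7 + x}{x - 4 l x}$ ($P{\left(x,l \right)} = \frac{-7 + x}{x + - 4 l x} = \frac{-7 + x}{x - 4 l x}$)
$13 P{\left(b,4 \right)} \left(-38\right) = 13 \frac{7 - 6}{6 \left(-1 + 4 \cdot 4\right)} \left(-38\right) = 13 \frac{7 - 6}{6 \left(-1 + 16\right)} \left(-38\right) = 13 \cdot \frac{1}{6} \cdot \frac{1}{15} \cdot 1 \left(-38\right) = 13 \cdot \frac{1}{90} \left(-38\right) = \frac{13}{90} \left(-38\right) = - \frac{247}{45}$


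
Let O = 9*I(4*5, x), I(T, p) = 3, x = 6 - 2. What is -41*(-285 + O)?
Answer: 10578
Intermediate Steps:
x = 4
O = 27 (O = 9*3 = 27)
-41*(-285 + O) = -41*(-285 + 27) = -41*(-258) = 10578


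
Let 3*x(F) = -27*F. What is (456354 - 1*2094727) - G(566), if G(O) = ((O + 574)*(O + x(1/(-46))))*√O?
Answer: -1638373 - 14845650*√566/23 ≈ -1.6994e+7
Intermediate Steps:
x(F) = -9*F (x(F) = (-27*F)/3 = -9*F)
G(O) = √O*(574 + O)*(9/46 + O) (G(O) = ((O + 574)*(O - 9/(-46)))*√O = ((574 + O)*(O - 9*(-1/46)))*√O = ((574 + O)*(O + 9/46))*√O = ((574 + O)*(9/46 + O))*√O = √O*(574 + O)*(9/46 + O))
(456354 - 1*2094727) - G(566) = (456354 - 1*2094727) - √566*(5166 + 46*566² + 26413*566)/46 = (456354 - 2094727) - √566*(5166 + 46*320356 + 14949758)/46 = -1638373 - √566*(5166 + 14736376 + 14949758)/46 = -1638373 - √566*29691300/46 = -1638373 - 14845650*√566/23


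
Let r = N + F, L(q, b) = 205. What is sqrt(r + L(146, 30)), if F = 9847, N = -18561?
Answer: I*sqrt(8509) ≈ 92.244*I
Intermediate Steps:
r = -8714 (r = -18561 + 9847 = -8714)
sqrt(r + L(146, 30)) = sqrt(-8714 + 205) = sqrt(-8509) = I*sqrt(8509)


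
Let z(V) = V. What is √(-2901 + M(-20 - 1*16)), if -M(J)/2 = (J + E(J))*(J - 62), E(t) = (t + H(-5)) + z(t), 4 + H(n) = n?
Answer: I*√25833 ≈ 160.73*I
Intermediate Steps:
H(n) = -4 + n
E(t) = -9 + 2*t (E(t) = (t + (-4 - 5)) + t = (t - 9) + t = (-9 + t) + t = -9 + 2*t)
M(J) = -2*(-62 + J)*(-9 + 3*J) (M(J) = -2*(J + (-9 + 2*J))*(J - 62) = -2*(-9 + 3*J)*(-62 + J) = -2*(-62 + J)*(-9 + 3*J))
√(-2901 + M(-20 - 1*16)) = √(-2901 + (-1116 - 6*(-20 - 1*16)² + 390*(-20 - 1*16))) = √(-2901 + (-1116 - 6*(-20 - 16)² + 390*(-20 - 16))) = √(-2901 + (-1116 - 6*(-36)² + 390*(-36))) = √(-2901 + (-1116 - 6*1296 - 14040)) = √(-2901 + (-1116 - 7776 - 14040)) = √(-2901 - 22932) = √(-25833) = I*√25833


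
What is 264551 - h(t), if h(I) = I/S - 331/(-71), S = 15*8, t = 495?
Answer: 150259977/568 ≈ 2.6454e+5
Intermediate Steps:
S = 120
h(I) = 331/71 + I/120 (h(I) = I/120 - 331/(-71) = I*(1/120) - 331*(-1/71) = I/120 + 331/71 = 331/71 + I/120)
264551 - h(t) = 264551 - (331/71 + (1/120)*495) = 264551 - (331/71 + 33/8) = 264551 - 1*4991/568 = 264551 - 4991/568 = 150259977/568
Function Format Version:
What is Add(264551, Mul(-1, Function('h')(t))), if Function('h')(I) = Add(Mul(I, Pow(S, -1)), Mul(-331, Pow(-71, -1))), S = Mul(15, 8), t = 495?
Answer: Rational(150259977, 568) ≈ 2.6454e+5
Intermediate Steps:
S = 120
Function('h')(I) = Add(Rational(331, 71), Mul(Rational(1, 120), I)) (Function('h')(I) = Add(Mul(I, Pow(120, -1)), Mul(-331, Pow(-71, -1))) = Add(Mul(I, Rational(1, 120)), Mul(-331, Rational(-1, 71))) = Add(Mul(Rational(1, 120), I), Rational(331, 71)) = Add(Rational(331, 71), Mul(Rational(1, 120), I)))
Add(264551, Mul(-1, Function('h')(t))) = Add(264551, Mul(-1, Add(Rational(331, 71), Mul(Rational(1, 120), 495)))) = Add(264551, Mul(-1, Add(Rational(331, 71), Rational(33, 8)))) = Add(264551, Mul(-1, Rational(4991, 568))) = Add(264551, Rational(-4991, 568)) = Rational(150259977, 568)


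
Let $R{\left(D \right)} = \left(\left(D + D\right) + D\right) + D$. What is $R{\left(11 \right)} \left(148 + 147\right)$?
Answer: $12980$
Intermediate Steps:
$R{\left(D \right)} = 4 D$ ($R{\left(D \right)} = \left(2 D + D\right) + D = 3 D + D = 4 D$)
$R{\left(11 \right)} \left(148 + 147\right) = 4 \cdot 11 \left(148 + 147\right) = 44 \cdot 295 = 12980$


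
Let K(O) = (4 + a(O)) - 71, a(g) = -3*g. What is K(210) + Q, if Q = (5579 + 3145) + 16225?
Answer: 24252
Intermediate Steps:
K(O) = -67 - 3*O (K(O) = (4 - 3*O) - 71 = -67 - 3*O)
Q = 24949 (Q = 8724 + 16225 = 24949)
K(210) + Q = (-67 - 3*210) + 24949 = (-67 - 630) + 24949 = -697 + 24949 = 24252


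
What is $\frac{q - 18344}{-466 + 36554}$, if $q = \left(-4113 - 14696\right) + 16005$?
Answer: $- \frac{5287}{9022} \approx -0.58601$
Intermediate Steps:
$q = -2804$ ($q = -18809 + 16005 = -2804$)
$\frac{q - 18344}{-466 + 36554} = \frac{-2804 - 18344}{-466 + 36554} = - \frac{21148}{36088} = \left(-21148\right) \frac{1}{36088} = - \frac{5287}{9022}$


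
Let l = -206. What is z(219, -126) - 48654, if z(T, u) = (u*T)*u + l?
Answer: 3427984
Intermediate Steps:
z(T, u) = -206 + T*u**2 (z(T, u) = (u*T)*u - 206 = (T*u)*u - 206 = T*u**2 - 206 = -206 + T*u**2)
z(219, -126) - 48654 = (-206 + 219*(-126)**2) - 48654 = (-206 + 219*15876) - 48654 = (-206 + 3476844) - 48654 = 3476638 - 48654 = 3427984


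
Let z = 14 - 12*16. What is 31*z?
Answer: -5518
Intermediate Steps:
z = -178 (z = 14 - 192 = -178)
31*z = 31*(-178) = -5518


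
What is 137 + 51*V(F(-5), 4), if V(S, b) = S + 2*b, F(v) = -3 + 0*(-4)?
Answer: 392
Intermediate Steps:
F(v) = -3 (F(v) = -3 + 0 = -3)
137 + 51*V(F(-5), 4) = 137 + 51*(-3 + 2*4) = 137 + 51*(-3 + 8) = 137 + 51*5 = 137 + 255 = 392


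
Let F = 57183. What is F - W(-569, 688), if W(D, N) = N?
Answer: 56495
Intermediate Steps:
F - W(-569, 688) = 57183 - 1*688 = 57183 - 688 = 56495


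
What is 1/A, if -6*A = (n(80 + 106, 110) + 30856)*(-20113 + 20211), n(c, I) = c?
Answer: -3/1521058 ≈ -1.9723e-6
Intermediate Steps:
A = -1521058/3 (A = -((80 + 106) + 30856)*(-20113 + 20211)/6 = -(186 + 30856)*98/6 = -15521*98/3 = -1/6*3042116 = -1521058/3 ≈ -5.0702e+5)
1/A = 1/(-1521058/3) = -3/1521058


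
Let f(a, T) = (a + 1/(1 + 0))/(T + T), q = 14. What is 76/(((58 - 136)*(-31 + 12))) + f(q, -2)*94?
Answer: -27491/78 ≈ -352.45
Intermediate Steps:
f(a, T) = (1 + a)/(2*T) (f(a, T) = (a + 1/1)/((2*T)) = (a + 1)*(1/(2*T)) = (1 + a)*(1/(2*T)) = (1 + a)/(2*T))
76/(((58 - 136)*(-31 + 12))) + f(q, -2)*94 = 76/(((58 - 136)*(-31 + 12))) + ((½)*(1 + 14)/(-2))*94 = 76/((-78*(-19))) + ((½)*(-½)*15)*94 = 76/1482 - 15/4*94 = 76*(1/1482) - 705/2 = 2/39 - 705/2 = -27491/78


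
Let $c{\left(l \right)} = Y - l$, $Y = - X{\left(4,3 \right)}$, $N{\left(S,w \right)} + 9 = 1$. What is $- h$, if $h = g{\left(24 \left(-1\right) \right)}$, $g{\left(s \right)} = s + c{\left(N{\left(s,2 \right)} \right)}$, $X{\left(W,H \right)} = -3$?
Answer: $13$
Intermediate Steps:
$N{\left(S,w \right)} = -8$ ($N{\left(S,w \right)} = -9 + 1 = -8$)
$Y = 3$ ($Y = \left(-1\right) \left(-3\right) = 3$)
$c{\left(l \right)} = 3 - l$
$g{\left(s \right)} = 11 + s$ ($g{\left(s \right)} = s + \left(3 - -8\right) = s + \left(3 + 8\right) = s + 11 = 11 + s$)
$h = -13$ ($h = 11 + 24 \left(-1\right) = 11 - 24 = -13$)
$- h = \left(-1\right) \left(-13\right) = 13$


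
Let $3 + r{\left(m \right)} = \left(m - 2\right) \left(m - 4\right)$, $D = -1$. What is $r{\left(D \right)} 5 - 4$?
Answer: $56$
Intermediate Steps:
$r{\left(m \right)} = -3 + \left(-4 + m\right) \left(-2 + m\right)$ ($r{\left(m \right)} = -3 + \left(m - 2\right) \left(m - 4\right) = -3 + \left(-2 + m\right) \left(-4 + m\right) = -3 + \left(-4 + m\right) \left(-2 + m\right)$)
$r{\left(D \right)} 5 - 4 = \left(5 + \left(-1\right)^{2} - -6\right) 5 - 4 = \left(5 + 1 + 6\right) 5 - 4 = 12 \cdot 5 - 4 = 60 - 4 = 56$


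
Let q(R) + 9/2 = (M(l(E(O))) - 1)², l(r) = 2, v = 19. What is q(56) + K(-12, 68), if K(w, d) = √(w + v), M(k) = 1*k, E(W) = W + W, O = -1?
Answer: -7/2 + √7 ≈ -0.85425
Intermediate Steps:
E(W) = 2*W
M(k) = k
q(R) = -7/2 (q(R) = -9/2 + (2 - 1)² = -9/2 + 1² = -9/2 + 1 = -7/2)
K(w, d) = √(19 + w) (K(w, d) = √(w + 19) = √(19 + w))
q(56) + K(-12, 68) = -7/2 + √(19 - 12) = -7/2 + √7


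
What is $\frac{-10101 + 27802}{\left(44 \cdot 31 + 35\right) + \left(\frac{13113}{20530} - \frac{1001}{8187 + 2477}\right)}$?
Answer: $\frac{1937656957960}{153202521291} \approx 12.648$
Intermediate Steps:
$\frac{-10101 + 27802}{\left(44 \cdot 31 + 35\right) + \left(\frac{13113}{20530} - \frac{1001}{8187 + 2477}\right)} = \frac{17701}{\left(1364 + 35\right) + \left(13113 \cdot \frac{1}{20530} - \frac{1001}{10664}\right)} = \frac{17701}{1399 + \left(\frac{13113}{20530} - \frac{1001}{10664}\right)} = \frac{17701}{1399 + \frac{59643251}{109465960}} = \frac{17701}{\frac{153202521291}{109465960}} = 17701 \cdot \frac{109465960}{153202521291} = \frac{1937656957960}{153202521291}$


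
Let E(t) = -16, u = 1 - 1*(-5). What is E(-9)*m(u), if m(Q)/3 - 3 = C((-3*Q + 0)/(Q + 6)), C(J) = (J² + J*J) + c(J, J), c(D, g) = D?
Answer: -288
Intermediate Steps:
u = 6 (u = 1 + 5 = 6)
C(J) = J + 2*J² (C(J) = (J² + J*J) + J = (J² + J²) + J = 2*J² + J = J + 2*J²)
m(Q) = 9 - 9*Q*(1 - 6*Q/(6 + Q))/(6 + Q) (m(Q) = 9 + 3*(((-3*Q + 0)/(Q + 6))*(1 + 2*((-3*Q + 0)/(Q + 6)))) = 9 + 3*(((-3*Q)/(6 + Q))*(1 + 2*((-3*Q)/(6 + Q)))) = 9 + 3*((-3*Q/(6 + Q))*(1 + 2*(-3*Q/(6 + Q)))) = 9 + 3*((-3*Q/(6 + Q))*(1 - 6*Q/(6 + Q))) = 9 + 3*(-3*Q*(1 - 6*Q/(6 + Q))/(6 + Q)) = 9 - 9*Q*(1 - 6*Q/(6 + Q))/(6 + Q))
E(-9)*m(u) = -864*(6 + 6 + 6²)/(36 + 6² + 12*6) = -864*(6 + 6 + 36)/(36 + 36 + 72) = -864*48/144 = -16*18 = -288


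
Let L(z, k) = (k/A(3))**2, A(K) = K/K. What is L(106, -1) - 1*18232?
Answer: -18231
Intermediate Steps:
A(K) = 1
L(z, k) = k**2 (L(z, k) = (k/1)**2 = (k*1)**2 = k**2)
L(106, -1) - 1*18232 = (-1)**2 - 1*18232 = 1 - 18232 = -18231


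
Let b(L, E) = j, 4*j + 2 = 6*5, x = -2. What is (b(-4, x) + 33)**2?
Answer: 1600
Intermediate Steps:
j = 7 (j = -1/2 + (6*5)/4 = -1/2 + (1/4)*30 = -1/2 + 15/2 = 7)
b(L, E) = 7
(b(-4, x) + 33)**2 = (7 + 33)**2 = 40**2 = 1600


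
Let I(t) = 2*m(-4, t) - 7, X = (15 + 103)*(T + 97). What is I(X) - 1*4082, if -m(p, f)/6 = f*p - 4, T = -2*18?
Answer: 341463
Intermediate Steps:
T = -36
X = 7198 (X = (15 + 103)*(-36 + 97) = 118*61 = 7198)
m(p, f) = 24 - 6*f*p (m(p, f) = -6*(f*p - 4) = -6*(-4 + f*p) = 24 - 6*f*p)
I(t) = 41 + 48*t (I(t) = 2*(24 - 6*t*(-4)) - 7 = 2*(24 + 24*t) - 7 = (48 + 48*t) - 7 = 41 + 48*t)
I(X) - 1*4082 = (41 + 48*7198) - 1*4082 = (41 + 345504) - 4082 = 345545 - 4082 = 341463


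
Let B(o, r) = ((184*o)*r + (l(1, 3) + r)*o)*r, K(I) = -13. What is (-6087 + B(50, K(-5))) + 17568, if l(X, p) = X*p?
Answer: 1572781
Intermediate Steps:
B(o, r) = r*(o*(3 + r) + 184*o*r) (B(o, r) = ((184*o)*r + (1*3 + r)*o)*r = (184*o*r + (3 + r)*o)*r = (184*o*r + o*(3 + r))*r = (o*(3 + r) + 184*o*r)*r = r*(o*(3 + r) + 184*o*r))
(-6087 + B(50, K(-5))) + 17568 = (-6087 + 50*(-13)*(3 + 185*(-13))) + 17568 = (-6087 + 50*(-13)*(3 - 2405)) + 17568 = (-6087 + 50*(-13)*(-2402)) + 17568 = (-6087 + 1561300) + 17568 = 1555213 + 17568 = 1572781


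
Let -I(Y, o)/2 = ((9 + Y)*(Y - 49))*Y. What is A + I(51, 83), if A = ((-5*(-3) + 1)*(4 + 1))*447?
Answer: 23520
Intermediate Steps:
I(Y, o) = -2*Y*(-49 + Y)*(9 + Y) (I(Y, o) = -2*(9 + Y)*(Y - 49)*Y = -2*(9 + Y)*(-49 + Y)*Y = -2*(-49 + Y)*(9 + Y)*Y = -2*Y*(-49 + Y)*(9 + Y))
A = 35760 (A = ((15 + 1)*5)*447 = (16*5)*447 = 80*447 = 35760)
A + I(51, 83) = 35760 + 2*51*(441 - 1*51**2 + 40*51) = 35760 + 2*51*(441 - 1*2601 + 2040) = 35760 + 2*51*(441 - 2601 + 2040) = 35760 + 2*51*(-120) = 35760 - 12240 = 23520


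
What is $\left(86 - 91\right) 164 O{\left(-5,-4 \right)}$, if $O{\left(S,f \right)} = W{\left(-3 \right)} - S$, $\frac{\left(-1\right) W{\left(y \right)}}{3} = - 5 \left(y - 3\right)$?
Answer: $69700$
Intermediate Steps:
$W{\left(y \right)} = -45 + 15 y$ ($W{\left(y \right)} = - 3 \left(- 5 \left(y - 3\right)\right) = - 3 \left(- 5 \left(-3 + y\right)\right) = - 3 \left(15 - 5 y\right) = -45 + 15 y$)
$O{\left(S,f \right)} = -90 - S$ ($O{\left(S,f \right)} = \left(-45 + 15 \left(-3\right)\right) - S = \left(-45 - 45\right) - S = -90 - S$)
$\left(86 - 91\right) 164 O{\left(-5,-4 \right)} = \left(86 - 91\right) 164 \left(-90 - -5\right) = \left(-5\right) 164 \left(-90 + 5\right) = \left(-820\right) \left(-85\right) = 69700$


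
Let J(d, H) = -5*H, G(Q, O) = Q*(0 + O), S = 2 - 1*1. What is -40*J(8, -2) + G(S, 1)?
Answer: -399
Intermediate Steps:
S = 1 (S = 2 - 1 = 1)
G(Q, O) = O*Q (G(Q, O) = Q*O = O*Q)
-40*J(8, -2) + G(S, 1) = -(-200)*(-2) + 1*1 = -40*10 + 1 = -400 + 1 = -399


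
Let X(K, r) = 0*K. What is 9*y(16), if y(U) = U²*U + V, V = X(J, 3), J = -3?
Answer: 36864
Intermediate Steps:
X(K, r) = 0
V = 0
y(U) = U³ (y(U) = U²*U + 0 = U³ + 0 = U³)
9*y(16) = 9*16³ = 9*4096 = 36864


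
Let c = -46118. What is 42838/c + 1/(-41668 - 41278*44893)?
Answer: -79757818473041/85864677885902 ≈ -0.92888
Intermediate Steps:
42838/c + 1/(-41668 - 41278*44893) = 42838/(-46118) + 1/(-41668 - 41278*44893) = 42838*(-1/46118) + (1/44893)/(-82946) = -21419/23059 - 1/82946*1/44893 = -21419/23059 - 1/3723694778 = -79757818473041/85864677885902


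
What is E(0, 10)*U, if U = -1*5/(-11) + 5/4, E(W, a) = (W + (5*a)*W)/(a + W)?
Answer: 0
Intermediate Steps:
E(W, a) = (W + 5*W*a)/(W + a)
U = 75/44 (U = -5*(-1/11) + 5*(¼) = 5/11 + 5/4 = 75/44 ≈ 1.7045)
E(0, 10)*U = (0*(1 + 5*10)/(0 + 10))*(75/44) = (0*(1 + 50)/10)*(75/44) = (0*(⅒)*51)*(75/44) = 0*(75/44) = 0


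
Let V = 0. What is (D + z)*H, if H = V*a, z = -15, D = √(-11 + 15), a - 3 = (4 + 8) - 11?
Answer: 0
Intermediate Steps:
a = 4 (a = 3 + ((4 + 8) - 11) = 3 + (12 - 11) = 3 + 1 = 4)
D = 2 (D = √4 = 2)
H = 0 (H = 0*4 = 0)
(D + z)*H = (2 - 15)*0 = -13*0 = 0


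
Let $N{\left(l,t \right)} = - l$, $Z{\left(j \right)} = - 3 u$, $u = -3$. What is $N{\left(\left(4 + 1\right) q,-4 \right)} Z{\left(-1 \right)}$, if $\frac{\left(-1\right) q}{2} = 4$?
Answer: $360$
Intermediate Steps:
$q = -8$ ($q = \left(-2\right) 4 = -8$)
$Z{\left(j \right)} = 9$ ($Z{\left(j \right)} = \left(-3\right) \left(-3\right) = 9$)
$N{\left(\left(4 + 1\right) q,-4 \right)} Z{\left(-1 \right)} = - \left(4 + 1\right) \left(-8\right) 9 = - 5 \left(-8\right) 9 = \left(-1\right) \left(-40\right) 9 = 40 \cdot 9 = 360$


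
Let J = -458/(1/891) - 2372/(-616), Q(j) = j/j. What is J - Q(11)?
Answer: -62843573/154 ≈ -4.0808e+5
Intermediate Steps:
Q(j) = 1
J = -62843419/154 (J = -458/1/891 - 2372*(-1/616) = -458*891 + 593/154 = -408078 + 593/154 = -62843419/154 ≈ -4.0807e+5)
J - Q(11) = -62843419/154 - 1*1 = -62843419/154 - 1 = -62843573/154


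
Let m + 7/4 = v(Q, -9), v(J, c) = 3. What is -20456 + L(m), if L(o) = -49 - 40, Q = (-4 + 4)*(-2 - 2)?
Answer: -20545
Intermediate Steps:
Q = 0 (Q = 0*(-4) = 0)
m = 5/4 (m = -7/4 + 3 = 5/4 ≈ 1.2500)
L(o) = -89
-20456 + L(m) = -20456 - 89 = -20545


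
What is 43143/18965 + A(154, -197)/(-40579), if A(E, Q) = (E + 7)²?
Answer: 179872576/109940105 ≈ 1.6361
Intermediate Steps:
A(E, Q) = (7 + E)²
43143/18965 + A(154, -197)/(-40579) = 43143/18965 + (7 + 154)²/(-40579) = 43143*(1/18965) + 161²*(-1/40579) = 43143/18965 + 25921*(-1/40579) = 43143/18965 - 3703/5797 = 179872576/109940105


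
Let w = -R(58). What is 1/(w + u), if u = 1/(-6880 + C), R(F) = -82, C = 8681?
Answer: 1801/147683 ≈ 0.012195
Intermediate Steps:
u = 1/1801 (u = 1/(-6880 + 8681) = 1/1801 ≈ 0.00055525)
w = 82 (w = -1*(-82) = 82)
1/(w + u) = 1/(82 + 1/1801) = 1/(147683/1801) = 1801/147683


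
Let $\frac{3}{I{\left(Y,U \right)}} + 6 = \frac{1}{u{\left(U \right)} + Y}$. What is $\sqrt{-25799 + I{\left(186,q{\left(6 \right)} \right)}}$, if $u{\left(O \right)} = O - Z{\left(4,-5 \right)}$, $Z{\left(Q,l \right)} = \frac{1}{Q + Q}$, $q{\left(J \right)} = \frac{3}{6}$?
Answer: $\frac{i \sqrt{2061066467030}}{8938} \approx 160.62 i$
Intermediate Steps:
$q{\left(J \right)} = \frac{1}{2}$ ($q{\left(J \right)} = 3 \cdot \frac{1}{6} = \frac{1}{2}$)
$Z{\left(Q,l \right)} = \frac{1}{2 Q}$
$u{\left(O \right)} = - \frac{1}{8} + O$ ($u{\left(O \right)} = O - \frac{1}{2 \cdot 4} = O - \frac{1}{2} \cdot \frac{1}{4} = O - \frac{1}{8} = - \frac{1}{8} + O$)
$I{\left(Y,U \right)} = \frac{3}{-6 + \frac{1}{- \frac{1}{8} + U + Y}}$ ($I{\left(Y,U \right)} = \frac{3}{-6 + \frac{1}{\left(- \frac{1}{8} + U\right) + Y}} = \frac{3}{-6 + \frac{1}{- \frac{1}{8} + U + Y}}$)
$\sqrt{-25799 + I{\left(186,q{\left(6 \right)} \right)}} = \sqrt{-25799 + \frac{3 \left(1 - 4 - 1488\right)}{2 \left(-7 + 24 \cdot \frac{1}{2} + 24 \cdot 186\right)}} = \sqrt{-25799 + \frac{3 \left(1 - 4 - 1488\right)}{2 \left(-7 + 12 + 4464\right)}} = \sqrt{-25799 + \frac{3}{2} \cdot \frac{1}{4469} \left(-1491\right)} = \sqrt{-25799 - \frac{4473}{8938}} = \sqrt{- \frac{230595935}{8938}} = \frac{i \sqrt{2061066467030}}{8938}$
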